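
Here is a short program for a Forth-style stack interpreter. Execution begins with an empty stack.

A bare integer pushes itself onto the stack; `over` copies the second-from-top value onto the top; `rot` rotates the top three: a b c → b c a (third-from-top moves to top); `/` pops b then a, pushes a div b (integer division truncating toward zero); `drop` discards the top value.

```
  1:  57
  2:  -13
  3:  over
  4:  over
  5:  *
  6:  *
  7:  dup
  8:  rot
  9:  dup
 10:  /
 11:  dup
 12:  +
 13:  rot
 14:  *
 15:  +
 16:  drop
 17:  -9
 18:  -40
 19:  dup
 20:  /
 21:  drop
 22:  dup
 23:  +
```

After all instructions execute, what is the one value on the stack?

-18

57   → [57]
-13  → [57, -13]
over → [57, -13, 57]
over → [57, -13, 57, -13]
*    → [57, -13, -741]
*    → [57, 9633]
dup  → [57, 9633, 9633]
rot  → [9633, 9633, 57]
dup  → [9633, 9633, 57, 57]
/    → [9633, 9633, 1]
dup  → [9633, 9633, 1, 1]
+    → [9633, 9633, 2]
rot  → [9633, 2, 9633]
*    → [9633, 19266]
+    → [28899]
drop → []
-9   → [-9]
-40  → [-9, -40]
dup  → [-9, -40, -40]
/    → [-9, 1]
drop → [-9]
dup  → [-9, -9]
+    → [-18]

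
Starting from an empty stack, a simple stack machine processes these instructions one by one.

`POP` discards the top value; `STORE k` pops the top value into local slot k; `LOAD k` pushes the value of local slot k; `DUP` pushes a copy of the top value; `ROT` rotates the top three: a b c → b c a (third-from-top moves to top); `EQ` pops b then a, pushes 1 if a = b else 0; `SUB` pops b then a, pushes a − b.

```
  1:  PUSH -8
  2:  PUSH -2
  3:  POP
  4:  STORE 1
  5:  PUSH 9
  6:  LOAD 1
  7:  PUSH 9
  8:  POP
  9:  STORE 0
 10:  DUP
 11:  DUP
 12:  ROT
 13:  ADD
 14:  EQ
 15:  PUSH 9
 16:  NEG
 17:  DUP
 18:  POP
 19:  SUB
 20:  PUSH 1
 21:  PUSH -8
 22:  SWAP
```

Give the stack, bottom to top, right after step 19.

PUSH -8 → -8
PUSH -2 → -8 -2
POP     → -8
STORE 1 → (empty)
PUSH 9  → 9
LOAD 1  → 9 -8
PUSH 9  → 9 -8 9
POP     → 9 -8
STORE 0 → 9
DUP     → 9 9
DUP     → 9 9 9
ROT     → 9 9 9
ADD     → 9 18
EQ      → 0
PUSH 9  → 0 9
NEG     → 0 -9
DUP     → 0 -9 -9
POP     → 0 -9
SUB     → 9

[9]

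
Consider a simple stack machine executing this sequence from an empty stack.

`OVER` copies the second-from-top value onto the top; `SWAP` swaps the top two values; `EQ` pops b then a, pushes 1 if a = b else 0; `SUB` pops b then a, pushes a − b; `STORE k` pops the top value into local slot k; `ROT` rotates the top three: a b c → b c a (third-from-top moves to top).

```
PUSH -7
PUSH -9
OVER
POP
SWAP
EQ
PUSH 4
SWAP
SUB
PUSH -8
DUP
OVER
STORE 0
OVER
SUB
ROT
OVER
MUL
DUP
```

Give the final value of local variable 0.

-8

PUSH -7 -> [-7]
PUSH -9 -> [-7, -9]
OVER    -> [-7, -9, -7]
POP     -> [-7, -9]
SWAP    -> [-9, -7]
EQ      -> [0]
PUSH 4  -> [0, 4]
SWAP    -> [4, 0]
SUB     -> [4]
PUSH -8 -> [4, -8]
DUP     -> [4, -8, -8]
OVER    -> [4, -8, -8, -8]
STORE 0 -> [4, -8, -8]
OVER    -> [4, -8, -8, -8]
SUB     -> [4, -8, 0]
ROT     -> [-8, 0, 4]
OVER    -> [-8, 0, 4, 0]
MUL     -> [-8, 0, 0]
DUP     -> [-8, 0, 0, 0]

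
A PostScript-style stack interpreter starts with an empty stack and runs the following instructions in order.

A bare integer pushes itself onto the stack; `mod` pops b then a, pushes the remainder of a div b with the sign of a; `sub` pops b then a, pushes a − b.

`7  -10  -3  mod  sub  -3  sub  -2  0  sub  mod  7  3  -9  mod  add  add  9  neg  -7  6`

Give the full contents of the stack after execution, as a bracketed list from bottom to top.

7    7
-10  7 -10
-3   7 -10 -3
mod  7 -1
sub  8
-3   8 -3
sub  11
-2   11 -2
0    11 -2 0
sub  11 -2
mod  1
7    1 7
3    1 7 3
-9   1 7 3 -9
mod  1 7 3
add  1 10
add  11
9    11 9
neg  11 -9
-7   11 -9 -7
6    11 -9 -7 6

[11, -9, -7, 6]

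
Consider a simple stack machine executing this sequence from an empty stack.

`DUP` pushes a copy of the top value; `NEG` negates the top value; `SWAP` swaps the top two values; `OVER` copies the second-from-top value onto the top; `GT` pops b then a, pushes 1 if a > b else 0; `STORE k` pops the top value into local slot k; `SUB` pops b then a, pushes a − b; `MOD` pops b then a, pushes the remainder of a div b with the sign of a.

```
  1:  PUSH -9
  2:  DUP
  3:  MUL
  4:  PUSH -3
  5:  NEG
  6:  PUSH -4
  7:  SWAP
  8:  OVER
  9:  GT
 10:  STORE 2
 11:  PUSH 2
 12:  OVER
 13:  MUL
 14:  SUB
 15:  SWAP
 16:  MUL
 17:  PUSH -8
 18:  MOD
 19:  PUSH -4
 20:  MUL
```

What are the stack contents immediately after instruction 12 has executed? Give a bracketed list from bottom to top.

[81, -4, 2, -4]

PUSH -9  [-9]
DUP      [-9, -9]
MUL      [81]
PUSH -3  [81, -3]
NEG      [81, 3]
PUSH -4  [81, 3, -4]
SWAP     [81, -4, 3]
OVER     [81, -4, 3, -4]
GT       [81, -4, 1]
STORE 2  [81, -4]
PUSH 2   [81, -4, 2]
OVER     [81, -4, 2, -4]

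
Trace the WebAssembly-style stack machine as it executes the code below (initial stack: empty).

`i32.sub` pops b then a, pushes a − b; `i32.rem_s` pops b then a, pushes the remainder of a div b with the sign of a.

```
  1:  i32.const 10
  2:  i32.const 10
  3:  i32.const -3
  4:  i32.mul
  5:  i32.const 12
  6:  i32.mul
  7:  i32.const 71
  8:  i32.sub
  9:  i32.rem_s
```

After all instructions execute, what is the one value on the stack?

10

i32.const 10 -> 10
i32.const 10 -> 10 10
i32.const -3 -> 10 10 -3
i32.mul      -> 10 -30
i32.const 12 -> 10 -30 12
i32.mul      -> 10 -360
i32.const 71 -> 10 -360 71
i32.sub      -> 10 -431
i32.rem_s    -> 10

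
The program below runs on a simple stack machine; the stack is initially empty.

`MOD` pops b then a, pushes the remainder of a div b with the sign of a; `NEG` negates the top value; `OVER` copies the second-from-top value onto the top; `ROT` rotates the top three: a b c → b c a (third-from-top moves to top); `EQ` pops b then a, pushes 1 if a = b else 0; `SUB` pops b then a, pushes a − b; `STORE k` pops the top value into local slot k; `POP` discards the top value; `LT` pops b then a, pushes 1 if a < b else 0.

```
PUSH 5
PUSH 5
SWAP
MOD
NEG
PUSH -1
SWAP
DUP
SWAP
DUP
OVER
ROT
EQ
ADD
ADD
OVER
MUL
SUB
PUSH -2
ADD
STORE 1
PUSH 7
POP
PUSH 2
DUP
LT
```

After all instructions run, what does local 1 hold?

PUSH 5  → 5
PUSH 5  → 5 5
SWAP    → 5 5
MOD     → 0
NEG     → 0
PUSH -1 → 0 -1
SWAP    → -1 0
DUP     → -1 0 0
SWAP    → -1 0 0
DUP     → -1 0 0 0
OVER    → -1 0 0 0 0
ROT     → -1 0 0 0 0
EQ      → -1 0 0 1
ADD     → -1 0 1
ADD     → -1 1
OVER    → -1 1 -1
MUL     → -1 -1
SUB     → 0
PUSH -2 → 0 -2
ADD     → -2
STORE 1 → (empty)
PUSH 7  → 7
POP     → (empty)
PUSH 2  → 2
DUP     → 2 2
LT      → 0

-2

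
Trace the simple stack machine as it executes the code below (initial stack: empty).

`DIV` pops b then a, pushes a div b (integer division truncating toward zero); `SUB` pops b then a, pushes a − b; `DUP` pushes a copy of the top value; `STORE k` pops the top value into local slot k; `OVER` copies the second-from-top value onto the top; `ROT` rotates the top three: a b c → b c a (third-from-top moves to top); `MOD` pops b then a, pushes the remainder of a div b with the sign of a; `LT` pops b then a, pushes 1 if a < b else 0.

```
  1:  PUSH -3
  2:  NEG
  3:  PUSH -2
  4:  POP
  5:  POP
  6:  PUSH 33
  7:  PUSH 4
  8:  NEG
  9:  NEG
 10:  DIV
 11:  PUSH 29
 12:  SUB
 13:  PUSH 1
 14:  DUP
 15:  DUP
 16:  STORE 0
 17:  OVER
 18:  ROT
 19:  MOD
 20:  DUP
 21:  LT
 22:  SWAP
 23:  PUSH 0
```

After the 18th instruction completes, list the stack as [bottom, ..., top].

[-21, 1, 1, 1]

PUSH -3 : -3
NEG     : 3
PUSH -2 : 3 -2
POP     : 3
POP     : (empty)
PUSH 33 : 33
PUSH 4  : 33 4
NEG     : 33 -4
NEG     : 33 4
DIV     : 8
PUSH 29 : 8 29
SUB     : -21
PUSH 1  : -21 1
DUP     : -21 1 1
DUP     : -21 1 1 1
STORE 0 : -21 1 1
OVER    : -21 1 1 1
ROT     : -21 1 1 1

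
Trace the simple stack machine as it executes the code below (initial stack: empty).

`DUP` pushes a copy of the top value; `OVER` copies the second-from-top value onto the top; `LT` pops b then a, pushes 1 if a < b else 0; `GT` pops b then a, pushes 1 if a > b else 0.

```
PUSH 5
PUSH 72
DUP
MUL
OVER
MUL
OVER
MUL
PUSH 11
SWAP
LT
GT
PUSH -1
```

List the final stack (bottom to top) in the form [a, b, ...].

PUSH 5   [5]
PUSH 72  [5, 72]
DUP      [5, 72, 72]
MUL      [5, 5184]
OVER     [5, 5184, 5]
MUL      [5, 25920]
OVER     [5, 25920, 5]
MUL      [5, 129600]
PUSH 11  [5, 129600, 11]
SWAP     [5, 11, 129600]
LT       [5, 1]
GT       [1]
PUSH -1  [1, -1]

[1, -1]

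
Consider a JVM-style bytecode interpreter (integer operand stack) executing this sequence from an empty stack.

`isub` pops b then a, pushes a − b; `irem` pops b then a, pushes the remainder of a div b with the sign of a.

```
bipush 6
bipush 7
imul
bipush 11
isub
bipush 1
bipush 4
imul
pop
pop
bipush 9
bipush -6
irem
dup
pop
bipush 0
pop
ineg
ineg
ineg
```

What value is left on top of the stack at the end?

bipush 6  -> 6
bipush 7  -> 6 7
imul      -> 42
bipush 11 -> 42 11
isub      -> 31
bipush 1  -> 31 1
bipush 4  -> 31 1 4
imul      -> 31 4
pop       -> 31
pop       -> (empty)
bipush 9  -> 9
bipush -6 -> 9 -6
irem      -> 3
dup       -> 3 3
pop       -> 3
bipush 0  -> 3 0
pop       -> 3
ineg      -> -3
ineg      -> 3
ineg      -> -3

-3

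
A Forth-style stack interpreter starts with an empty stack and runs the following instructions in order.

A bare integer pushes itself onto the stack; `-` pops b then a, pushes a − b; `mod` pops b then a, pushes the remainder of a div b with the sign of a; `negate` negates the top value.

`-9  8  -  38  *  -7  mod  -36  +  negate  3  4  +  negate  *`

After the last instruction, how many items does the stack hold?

1

-9     -> [-9]
8      -> [-9, 8]
-      -> [-17]
38     -> [-17, 38]
*      -> [-646]
-7     -> [-646, -7]
mod    -> [-2]
-36    -> [-2, -36]
+      -> [-38]
negate -> [38]
3      -> [38, 3]
4      -> [38, 3, 4]
+      -> [38, 7]
negate -> [38, -7]
*      -> [-266]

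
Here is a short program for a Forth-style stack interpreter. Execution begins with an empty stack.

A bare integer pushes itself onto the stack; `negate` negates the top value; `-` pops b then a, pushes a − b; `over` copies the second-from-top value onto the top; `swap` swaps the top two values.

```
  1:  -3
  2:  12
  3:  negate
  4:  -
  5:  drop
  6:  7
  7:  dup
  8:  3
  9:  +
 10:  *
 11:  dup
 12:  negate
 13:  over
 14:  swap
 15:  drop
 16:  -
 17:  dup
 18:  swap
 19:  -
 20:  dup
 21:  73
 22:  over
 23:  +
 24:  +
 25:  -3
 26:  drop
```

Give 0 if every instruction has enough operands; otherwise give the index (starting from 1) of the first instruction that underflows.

0

-3     : [-3]
12     : [-3, 12]
negate : [-3, -12]
-      : [9]
drop   : []
7      : [7]
dup    : [7, 7]
3      : [7, 7, 3]
+      : [7, 10]
*      : [70]
dup    : [70, 70]
negate : [70, -70]
over   : [70, -70, 70]
swap   : [70, 70, -70]
drop   : [70, 70]
-      : [0]
dup    : [0, 0]
swap   : [0, 0]
-      : [0]
dup    : [0, 0]
73     : [0, 0, 73]
over   : [0, 0, 73, 0]
+      : [0, 0, 73]
+      : [0, 73]
-3     : [0, 73, -3]
drop   : [0, 73]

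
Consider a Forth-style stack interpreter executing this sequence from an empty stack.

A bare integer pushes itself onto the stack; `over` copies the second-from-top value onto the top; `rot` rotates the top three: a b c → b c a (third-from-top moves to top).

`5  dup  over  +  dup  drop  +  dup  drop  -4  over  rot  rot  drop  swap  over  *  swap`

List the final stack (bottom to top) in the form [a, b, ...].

[225, 15]

5    -> 5
dup  -> 5 5
over -> 5 5 5
+    -> 5 10
dup  -> 5 10 10
drop -> 5 10
+    -> 15
dup  -> 15 15
drop -> 15
-4   -> 15 -4
over -> 15 -4 15
rot  -> -4 15 15
rot  -> 15 15 -4
drop -> 15 15
swap -> 15 15
over -> 15 15 15
*    -> 15 225
swap -> 225 15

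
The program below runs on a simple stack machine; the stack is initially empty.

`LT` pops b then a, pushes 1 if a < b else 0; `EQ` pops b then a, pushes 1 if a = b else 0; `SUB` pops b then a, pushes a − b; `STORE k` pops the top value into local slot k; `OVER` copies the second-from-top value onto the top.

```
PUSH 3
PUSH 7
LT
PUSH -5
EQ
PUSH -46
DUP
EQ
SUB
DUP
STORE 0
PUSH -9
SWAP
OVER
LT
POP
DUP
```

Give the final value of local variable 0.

PUSH 3   : 3
PUSH 7   : 3 7
LT       : 1
PUSH -5  : 1 -5
EQ       : 0
PUSH -46 : 0 -46
DUP      : 0 -46 -46
EQ       : 0 1
SUB      : -1
DUP      : -1 -1
STORE 0  : -1
PUSH -9  : -1 -9
SWAP     : -9 -1
OVER     : -9 -1 -9
LT       : -9 0
POP      : -9
DUP      : -9 -9

-1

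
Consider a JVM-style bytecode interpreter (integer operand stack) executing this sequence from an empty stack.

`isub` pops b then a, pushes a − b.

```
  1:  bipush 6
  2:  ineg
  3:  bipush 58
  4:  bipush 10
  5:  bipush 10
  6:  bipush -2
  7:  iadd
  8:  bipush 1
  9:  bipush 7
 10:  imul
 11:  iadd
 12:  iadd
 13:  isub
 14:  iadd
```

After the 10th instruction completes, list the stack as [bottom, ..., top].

bipush 6  -> 6
ineg      -> -6
bipush 58 -> -6 58
bipush 10 -> -6 58 10
bipush 10 -> -6 58 10 10
bipush -2 -> -6 58 10 10 -2
iadd      -> -6 58 10 8
bipush 1  -> -6 58 10 8 1
bipush 7  -> -6 58 10 8 1 7
imul      -> -6 58 10 8 7

[-6, 58, 10, 8, 7]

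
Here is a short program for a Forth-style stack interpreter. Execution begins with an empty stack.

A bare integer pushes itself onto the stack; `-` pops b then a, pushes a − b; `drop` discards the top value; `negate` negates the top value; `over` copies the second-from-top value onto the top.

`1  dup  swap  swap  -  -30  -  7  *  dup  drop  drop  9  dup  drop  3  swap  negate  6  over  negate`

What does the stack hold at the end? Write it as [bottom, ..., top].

[3, -9, 6, 9]

1      → [1]
dup    → [1, 1]
swap   → [1, 1]
swap   → [1, 1]
-      → [0]
-30    → [0, -30]
-      → [30]
7      → [30, 7]
*      → [210]
dup    → [210, 210]
drop   → [210]
drop   → []
9      → [9]
dup    → [9, 9]
drop   → [9]
3      → [9, 3]
swap   → [3, 9]
negate → [3, -9]
6      → [3, -9, 6]
over   → [3, -9, 6, -9]
negate → [3, -9, 6, 9]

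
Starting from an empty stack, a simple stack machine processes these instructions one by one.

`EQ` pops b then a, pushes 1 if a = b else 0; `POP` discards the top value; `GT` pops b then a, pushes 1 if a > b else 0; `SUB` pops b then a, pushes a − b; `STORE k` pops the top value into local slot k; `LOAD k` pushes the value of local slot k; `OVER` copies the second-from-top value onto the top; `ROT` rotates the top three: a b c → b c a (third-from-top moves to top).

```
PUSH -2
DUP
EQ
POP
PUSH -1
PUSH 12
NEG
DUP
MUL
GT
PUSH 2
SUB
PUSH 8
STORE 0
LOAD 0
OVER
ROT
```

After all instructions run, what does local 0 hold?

PUSH -2 : [-2]
DUP     : [-2, -2]
EQ      : [1]
POP     : []
PUSH -1 : [-1]
PUSH 12 : [-1, 12]
NEG     : [-1, -12]
DUP     : [-1, -12, -12]
MUL     : [-1, 144]
GT      : [0]
PUSH 2  : [0, 2]
SUB     : [-2]
PUSH 8  : [-2, 8]
STORE 0 : [-2]
LOAD 0  : [-2, 8]
OVER    : [-2, 8, -2]
ROT     : [8, -2, -2]

8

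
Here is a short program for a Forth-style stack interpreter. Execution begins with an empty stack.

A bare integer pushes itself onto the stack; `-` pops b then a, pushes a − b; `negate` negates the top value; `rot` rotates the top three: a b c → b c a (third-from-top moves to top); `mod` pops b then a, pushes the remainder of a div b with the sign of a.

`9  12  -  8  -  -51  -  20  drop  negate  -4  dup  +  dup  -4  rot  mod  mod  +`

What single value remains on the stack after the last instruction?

9      -> [9]
12     -> [9, 12]
-      -> [-3]
8      -> [-3, 8]
-      -> [-11]
-51    -> [-11, -51]
-      -> [40]
20     -> [40, 20]
drop   -> [40]
negate -> [-40]
-4     -> [-40, -4]
dup    -> [-40, -4, -4]
+      -> [-40, -8]
dup    -> [-40, -8, -8]
-4     -> [-40, -8, -8, -4]
rot    -> [-40, -8, -4, -8]
mod    -> [-40, -8, -4]
mod    -> [-40, 0]
+      -> [-40]

-40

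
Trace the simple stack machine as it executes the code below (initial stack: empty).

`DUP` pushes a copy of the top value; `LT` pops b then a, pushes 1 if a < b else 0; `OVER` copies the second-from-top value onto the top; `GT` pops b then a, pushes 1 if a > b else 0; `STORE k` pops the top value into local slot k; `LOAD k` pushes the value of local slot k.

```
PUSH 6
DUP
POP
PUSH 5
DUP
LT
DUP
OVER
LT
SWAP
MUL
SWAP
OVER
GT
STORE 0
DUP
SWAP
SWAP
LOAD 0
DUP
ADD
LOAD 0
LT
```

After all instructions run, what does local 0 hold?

1

PUSH 6  → [6]
DUP     → [6, 6]
POP     → [6]
PUSH 5  → [6, 5]
DUP     → [6, 5, 5]
LT      → [6, 0]
DUP     → [6, 0, 0]
OVER    → [6, 0, 0, 0]
LT      → [6, 0, 0]
SWAP    → [6, 0, 0]
MUL     → [6, 0]
SWAP    → [0, 6]
OVER    → [0, 6, 0]
GT      → [0, 1]
STORE 0 → [0]
DUP     → [0, 0]
SWAP    → [0, 0]
SWAP    → [0, 0]
LOAD 0  → [0, 0, 1]
DUP     → [0, 0, 1, 1]
ADD     → [0, 0, 2]
LOAD 0  → [0, 0, 2, 1]
LT      → [0, 0, 0]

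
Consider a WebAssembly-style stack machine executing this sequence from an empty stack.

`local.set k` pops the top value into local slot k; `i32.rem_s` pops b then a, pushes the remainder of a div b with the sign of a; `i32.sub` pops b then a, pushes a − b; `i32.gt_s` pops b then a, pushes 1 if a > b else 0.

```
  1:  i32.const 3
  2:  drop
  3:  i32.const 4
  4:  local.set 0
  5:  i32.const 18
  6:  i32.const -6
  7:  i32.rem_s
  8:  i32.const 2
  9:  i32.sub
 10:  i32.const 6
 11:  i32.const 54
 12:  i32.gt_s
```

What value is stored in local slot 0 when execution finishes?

4

i32.const 3   3
drop          (empty)
i32.const 4   4
local.set 0   (empty)
i32.const 18  18
i32.const -6  18 -6
i32.rem_s     0
i32.const 2   0 2
i32.sub       -2
i32.const 6   -2 6
i32.const 54  -2 6 54
i32.gt_s      -2 0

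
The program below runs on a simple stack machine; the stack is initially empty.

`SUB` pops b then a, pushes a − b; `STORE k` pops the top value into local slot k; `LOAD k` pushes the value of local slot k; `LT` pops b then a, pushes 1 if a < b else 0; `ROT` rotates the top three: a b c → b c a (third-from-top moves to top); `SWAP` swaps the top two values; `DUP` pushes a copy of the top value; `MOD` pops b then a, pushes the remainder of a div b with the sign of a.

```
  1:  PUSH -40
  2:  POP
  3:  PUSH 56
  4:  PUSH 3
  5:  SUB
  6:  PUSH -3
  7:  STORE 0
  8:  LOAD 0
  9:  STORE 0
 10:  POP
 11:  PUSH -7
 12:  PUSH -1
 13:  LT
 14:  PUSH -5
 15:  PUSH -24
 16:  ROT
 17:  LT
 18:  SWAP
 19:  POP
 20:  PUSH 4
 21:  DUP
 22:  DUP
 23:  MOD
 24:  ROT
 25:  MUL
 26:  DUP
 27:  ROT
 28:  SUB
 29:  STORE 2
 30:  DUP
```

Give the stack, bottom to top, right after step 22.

[1, 4, 4, 4]

PUSH -40 : -40
POP      : (empty)
PUSH 56  : 56
PUSH 3   : 56 3
SUB      : 53
PUSH -3  : 53 -3
STORE 0  : 53
LOAD 0   : 53 -3
STORE 0  : 53
POP      : (empty)
PUSH -7  : -7
PUSH -1  : -7 -1
LT       : 1
PUSH -5  : 1 -5
PUSH -24 : 1 -5 -24
ROT      : -5 -24 1
LT       : -5 1
SWAP     : 1 -5
POP      : 1
PUSH 4   : 1 4
DUP      : 1 4 4
DUP      : 1 4 4 4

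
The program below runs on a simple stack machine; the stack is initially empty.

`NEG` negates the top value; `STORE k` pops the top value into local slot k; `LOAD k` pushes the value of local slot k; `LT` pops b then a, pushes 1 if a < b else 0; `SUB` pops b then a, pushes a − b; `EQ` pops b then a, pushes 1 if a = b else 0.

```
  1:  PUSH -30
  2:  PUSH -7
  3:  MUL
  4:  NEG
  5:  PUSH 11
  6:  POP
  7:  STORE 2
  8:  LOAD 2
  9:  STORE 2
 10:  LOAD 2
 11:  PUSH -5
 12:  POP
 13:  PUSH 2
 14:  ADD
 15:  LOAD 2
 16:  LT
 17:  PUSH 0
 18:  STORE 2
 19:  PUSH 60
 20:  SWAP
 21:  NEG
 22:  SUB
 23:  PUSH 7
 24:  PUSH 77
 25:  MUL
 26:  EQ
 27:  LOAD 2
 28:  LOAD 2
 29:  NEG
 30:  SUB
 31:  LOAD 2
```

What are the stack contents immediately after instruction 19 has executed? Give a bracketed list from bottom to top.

PUSH -30  [-30]
PUSH -7   [-30, -7]
MUL       [210]
NEG       [-210]
PUSH 11   [-210, 11]
POP       [-210]
STORE 2   []
LOAD 2    [-210]
STORE 2   []
LOAD 2    [-210]
PUSH -5   [-210, -5]
POP       [-210]
PUSH 2    [-210, 2]
ADD       [-208]
LOAD 2    [-208, -210]
LT        [0]
PUSH 0    [0, 0]
STORE 2   [0]
PUSH 60   [0, 60]

[0, 60]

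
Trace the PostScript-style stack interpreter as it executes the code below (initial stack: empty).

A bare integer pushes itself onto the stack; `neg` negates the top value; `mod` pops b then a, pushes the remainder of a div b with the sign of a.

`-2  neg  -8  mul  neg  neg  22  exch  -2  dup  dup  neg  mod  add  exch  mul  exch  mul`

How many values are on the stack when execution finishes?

-2    -2
neg   2
-8    2 -8
mul   -16
neg   16
neg   -16
22    -16 22
exch  22 -16
-2    22 -16 -2
dup   22 -16 -2 -2
dup   22 -16 -2 -2 -2
neg   22 -16 -2 -2 2
mod   22 -16 -2 0
add   22 -16 -2
exch  22 -2 -16
mul   22 32
exch  32 22
mul   704

1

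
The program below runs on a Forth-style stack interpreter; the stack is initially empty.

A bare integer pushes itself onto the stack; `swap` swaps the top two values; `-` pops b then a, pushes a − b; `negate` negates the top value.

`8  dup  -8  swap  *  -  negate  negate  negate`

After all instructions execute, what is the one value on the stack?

-72

8      : 8
dup    : 8 8
-8     : 8 8 -8
swap   : 8 -8 8
*      : 8 -64
-      : 72
negate : -72
negate : 72
negate : -72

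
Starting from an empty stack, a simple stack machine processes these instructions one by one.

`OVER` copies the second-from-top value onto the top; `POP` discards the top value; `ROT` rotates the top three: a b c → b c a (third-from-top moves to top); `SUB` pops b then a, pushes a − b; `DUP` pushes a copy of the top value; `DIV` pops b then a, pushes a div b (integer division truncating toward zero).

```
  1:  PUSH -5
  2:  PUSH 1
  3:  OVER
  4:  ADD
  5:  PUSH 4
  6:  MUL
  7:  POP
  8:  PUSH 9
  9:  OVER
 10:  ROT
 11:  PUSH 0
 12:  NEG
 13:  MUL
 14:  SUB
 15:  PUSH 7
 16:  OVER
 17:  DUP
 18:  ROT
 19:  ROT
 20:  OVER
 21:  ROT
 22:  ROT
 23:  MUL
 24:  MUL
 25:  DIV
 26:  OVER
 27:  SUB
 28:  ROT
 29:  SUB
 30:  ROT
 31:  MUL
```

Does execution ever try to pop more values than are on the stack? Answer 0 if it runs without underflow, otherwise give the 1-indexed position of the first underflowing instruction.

30

PUSH -5 → -5
PUSH 1  → -5 1
OVER    → -5 1 -5
ADD     → -5 -4
PUSH 4  → -5 -4 4
MUL     → -5 -16
POP     → -5
PUSH 9  → -5 9
OVER    → -5 9 -5
ROT     → 9 -5 -5
PUSH 0  → 9 -5 -5 0
NEG     → 9 -5 -5 0
MUL     → 9 -5 0
SUB     → 9 -5
PUSH 7  → 9 -5 7
OVER    → 9 -5 7 -5
DUP     → 9 -5 7 -5 -5
ROT     → 9 -5 -5 -5 7
ROT     → 9 -5 -5 7 -5
OVER    → 9 -5 -5 7 -5 7
ROT     → 9 -5 -5 -5 7 7
ROT     → 9 -5 -5 7 7 -5
MUL     → 9 -5 -5 7 -35
MUL     → 9 -5 -5 -245
DIV     → 9 -5 0
OVER    → 9 -5 0 -5
SUB     → 9 -5 5
ROT     → -5 5 9
SUB     → -5 -4
ROT  — needs 3 operands, stack has 2 → underflow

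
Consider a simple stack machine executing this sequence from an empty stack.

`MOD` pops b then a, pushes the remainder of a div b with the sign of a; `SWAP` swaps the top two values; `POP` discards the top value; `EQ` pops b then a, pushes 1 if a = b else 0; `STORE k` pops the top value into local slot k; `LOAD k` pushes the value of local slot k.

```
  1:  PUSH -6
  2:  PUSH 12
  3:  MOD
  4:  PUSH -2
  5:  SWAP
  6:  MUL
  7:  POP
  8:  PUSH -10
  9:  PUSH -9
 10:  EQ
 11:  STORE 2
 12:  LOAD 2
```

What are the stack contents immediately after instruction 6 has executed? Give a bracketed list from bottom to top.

[12]

PUSH -6 -> [-6]
PUSH 12 -> [-6, 12]
MOD     -> [-6]
PUSH -2 -> [-6, -2]
SWAP    -> [-2, -6]
MUL     -> [12]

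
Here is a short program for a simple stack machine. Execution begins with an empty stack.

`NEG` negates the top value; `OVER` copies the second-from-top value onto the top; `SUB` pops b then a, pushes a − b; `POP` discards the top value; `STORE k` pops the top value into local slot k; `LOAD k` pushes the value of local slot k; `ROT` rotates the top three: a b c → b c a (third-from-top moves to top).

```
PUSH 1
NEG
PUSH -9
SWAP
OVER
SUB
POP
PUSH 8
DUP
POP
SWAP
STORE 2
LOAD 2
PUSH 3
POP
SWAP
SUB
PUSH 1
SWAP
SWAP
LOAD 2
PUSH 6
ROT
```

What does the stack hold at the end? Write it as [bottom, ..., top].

PUSH 1  -> [1]
NEG     -> [-1]
PUSH -9 -> [-1, -9]
SWAP    -> [-9, -1]
OVER    -> [-9, -1, -9]
SUB     -> [-9, 8]
POP     -> [-9]
PUSH 8  -> [-9, 8]
DUP     -> [-9, 8, 8]
POP     -> [-9, 8]
SWAP    -> [8, -9]
STORE 2 -> [8]
LOAD 2  -> [8, -9]
PUSH 3  -> [8, -9, 3]
POP     -> [8, -9]
SWAP    -> [-9, 8]
SUB     -> [-17]
PUSH 1  -> [-17, 1]
SWAP    -> [1, -17]
SWAP    -> [-17, 1]
LOAD 2  -> [-17, 1, -9]
PUSH 6  -> [-17, 1, -9, 6]
ROT     -> [-17, -9, 6, 1]

[-17, -9, 6, 1]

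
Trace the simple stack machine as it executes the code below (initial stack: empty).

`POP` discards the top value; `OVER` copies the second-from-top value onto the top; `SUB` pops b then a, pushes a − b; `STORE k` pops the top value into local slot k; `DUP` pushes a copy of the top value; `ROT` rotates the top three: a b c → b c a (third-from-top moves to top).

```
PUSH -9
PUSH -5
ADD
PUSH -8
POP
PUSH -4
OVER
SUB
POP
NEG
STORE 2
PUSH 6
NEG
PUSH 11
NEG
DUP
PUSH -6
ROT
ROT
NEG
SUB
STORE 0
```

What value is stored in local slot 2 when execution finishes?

PUSH -9  -9
PUSH -5  -9 -5
ADD      -14
PUSH -8  -14 -8
POP      -14
PUSH -4  -14 -4
OVER     -14 -4 -14
SUB      -14 10
POP      -14
NEG      14
STORE 2  (empty)
PUSH 6   6
NEG      -6
PUSH 11  -6 11
NEG      -6 -11
DUP      -6 -11 -11
PUSH -6  -6 -11 -11 -6
ROT      -6 -11 -6 -11
ROT      -6 -6 -11 -11
NEG      -6 -6 -11 11
SUB      -6 -6 -22
STORE 0  -6 -6

14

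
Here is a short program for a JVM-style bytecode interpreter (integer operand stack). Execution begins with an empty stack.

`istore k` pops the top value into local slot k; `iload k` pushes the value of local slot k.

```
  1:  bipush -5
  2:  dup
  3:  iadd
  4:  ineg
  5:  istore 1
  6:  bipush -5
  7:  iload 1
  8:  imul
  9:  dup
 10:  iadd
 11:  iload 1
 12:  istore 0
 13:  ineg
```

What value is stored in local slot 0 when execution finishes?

10

bipush -5 -> -5
dup       -> -5 -5
iadd      -> -10
ineg      -> 10
istore 1  -> (empty)
bipush -5 -> -5
iload 1   -> -5 10
imul      -> -50
dup       -> -50 -50
iadd      -> -100
iload 1   -> -100 10
istore 0  -> -100
ineg      -> 100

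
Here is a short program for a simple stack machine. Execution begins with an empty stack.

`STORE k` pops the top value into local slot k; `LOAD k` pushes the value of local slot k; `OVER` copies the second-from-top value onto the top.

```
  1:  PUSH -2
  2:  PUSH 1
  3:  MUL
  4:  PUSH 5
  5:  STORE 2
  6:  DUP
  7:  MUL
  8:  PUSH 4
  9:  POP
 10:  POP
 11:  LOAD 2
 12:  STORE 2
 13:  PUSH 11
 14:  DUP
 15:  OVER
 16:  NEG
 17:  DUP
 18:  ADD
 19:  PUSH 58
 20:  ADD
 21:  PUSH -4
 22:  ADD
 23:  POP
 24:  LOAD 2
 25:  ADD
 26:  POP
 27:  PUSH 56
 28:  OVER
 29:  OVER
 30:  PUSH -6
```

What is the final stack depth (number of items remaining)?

PUSH -2 → [-2]
PUSH 1  → [-2, 1]
MUL     → [-2]
PUSH 5  → [-2, 5]
STORE 2 → [-2]
DUP     → [-2, -2]
MUL     → [4]
PUSH 4  → [4, 4]
POP     → [4]
POP     → []
LOAD 2  → [5]
STORE 2 → []
PUSH 11 → [11]
DUP     → [11, 11]
OVER    → [11, 11, 11]
NEG     → [11, 11, -11]
DUP     → [11, 11, -11, -11]
ADD     → [11, 11, -22]
PUSH 58 → [11, 11, -22, 58]
ADD     → [11, 11, 36]
PUSH -4 → [11, 11, 36, -4]
ADD     → [11, 11, 32]
POP     → [11, 11]
LOAD 2  → [11, 11, 5]
ADD     → [11, 16]
POP     → [11]
PUSH 56 → [11, 56]
OVER    → [11, 56, 11]
OVER    → [11, 56, 11, 56]
PUSH -6 → [11, 56, 11, 56, -6]

5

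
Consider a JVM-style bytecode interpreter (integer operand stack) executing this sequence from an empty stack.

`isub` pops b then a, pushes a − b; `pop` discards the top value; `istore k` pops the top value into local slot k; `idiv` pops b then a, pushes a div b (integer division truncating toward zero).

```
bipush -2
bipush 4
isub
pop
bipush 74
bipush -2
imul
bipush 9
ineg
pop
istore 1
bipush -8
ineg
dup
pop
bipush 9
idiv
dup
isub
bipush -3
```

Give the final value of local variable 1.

bipush -2 -> [-2]
bipush 4  -> [-2, 4]
isub      -> [-6]
pop       -> []
bipush 74 -> [74]
bipush -2 -> [74, -2]
imul      -> [-148]
bipush 9  -> [-148, 9]
ineg      -> [-148, -9]
pop       -> [-148]
istore 1  -> []
bipush -8 -> [-8]
ineg      -> [8]
dup       -> [8, 8]
pop       -> [8]
bipush 9  -> [8, 9]
idiv      -> [0]
dup       -> [0, 0]
isub      -> [0]
bipush -3 -> [0, -3]

-148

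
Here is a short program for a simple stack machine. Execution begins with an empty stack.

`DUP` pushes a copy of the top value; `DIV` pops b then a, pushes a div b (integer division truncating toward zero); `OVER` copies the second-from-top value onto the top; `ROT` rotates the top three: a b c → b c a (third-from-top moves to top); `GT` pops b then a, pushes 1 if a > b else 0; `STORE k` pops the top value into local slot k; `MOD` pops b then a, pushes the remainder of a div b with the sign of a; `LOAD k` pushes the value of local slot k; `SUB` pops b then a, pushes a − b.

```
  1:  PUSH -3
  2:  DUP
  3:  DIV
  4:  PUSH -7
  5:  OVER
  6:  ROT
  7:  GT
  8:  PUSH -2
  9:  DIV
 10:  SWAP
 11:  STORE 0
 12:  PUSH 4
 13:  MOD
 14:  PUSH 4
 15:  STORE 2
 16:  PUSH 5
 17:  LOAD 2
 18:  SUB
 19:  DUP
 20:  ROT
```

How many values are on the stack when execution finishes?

PUSH -3 : [-3]
DUP     : [-3, -3]
DIV     : [1]
PUSH -7 : [1, -7]
OVER    : [1, -7, 1]
ROT     : [-7, 1, 1]
GT      : [-7, 0]
PUSH -2 : [-7, 0, -2]
DIV     : [-7, 0]
SWAP    : [0, -7]
STORE 0 : [0]
PUSH 4  : [0, 4]
MOD     : [0]
PUSH 4  : [0, 4]
STORE 2 : [0]
PUSH 5  : [0, 5]
LOAD 2  : [0, 5, 4]
SUB     : [0, 1]
DUP     : [0, 1, 1]
ROT     : [1, 1, 0]

3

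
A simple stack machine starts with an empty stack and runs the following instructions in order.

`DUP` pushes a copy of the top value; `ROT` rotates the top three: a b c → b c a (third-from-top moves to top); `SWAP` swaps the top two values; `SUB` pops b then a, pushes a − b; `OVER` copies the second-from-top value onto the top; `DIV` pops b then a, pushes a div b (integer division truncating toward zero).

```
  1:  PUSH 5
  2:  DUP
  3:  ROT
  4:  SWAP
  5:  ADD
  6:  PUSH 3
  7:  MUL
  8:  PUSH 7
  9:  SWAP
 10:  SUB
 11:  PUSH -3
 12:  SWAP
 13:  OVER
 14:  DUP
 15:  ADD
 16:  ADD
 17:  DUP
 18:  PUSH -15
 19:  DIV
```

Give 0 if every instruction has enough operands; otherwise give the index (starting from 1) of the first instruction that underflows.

3

PUSH 5  [5]
DUP     [5, 5]
ROT  — needs 3 operands, stack has 2 → underflow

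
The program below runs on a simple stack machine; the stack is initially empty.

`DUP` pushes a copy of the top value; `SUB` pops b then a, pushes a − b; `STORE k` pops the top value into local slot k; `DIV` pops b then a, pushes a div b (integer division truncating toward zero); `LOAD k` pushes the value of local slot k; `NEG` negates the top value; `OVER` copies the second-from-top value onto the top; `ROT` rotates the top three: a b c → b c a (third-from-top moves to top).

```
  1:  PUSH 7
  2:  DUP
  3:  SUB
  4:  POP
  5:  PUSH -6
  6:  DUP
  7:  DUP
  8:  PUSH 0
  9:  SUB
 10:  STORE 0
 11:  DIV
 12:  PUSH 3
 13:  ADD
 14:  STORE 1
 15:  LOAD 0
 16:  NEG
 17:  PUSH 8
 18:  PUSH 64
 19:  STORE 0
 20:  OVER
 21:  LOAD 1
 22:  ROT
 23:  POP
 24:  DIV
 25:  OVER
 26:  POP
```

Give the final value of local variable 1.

4

PUSH 7  : 7
DUP     : 7 7
SUB     : 0
POP     : (empty)
PUSH -6 : -6
DUP     : -6 -6
DUP     : -6 -6 -6
PUSH 0  : -6 -6 -6 0
SUB     : -6 -6 -6
STORE 0 : -6 -6
DIV     : 1
PUSH 3  : 1 3
ADD     : 4
STORE 1 : (empty)
LOAD 0  : -6
NEG     : 6
PUSH 8  : 6 8
PUSH 64 : 6 8 64
STORE 0 : 6 8
OVER    : 6 8 6
LOAD 1  : 6 8 6 4
ROT     : 6 6 4 8
POP     : 6 6 4
DIV     : 6 1
OVER    : 6 1 6
POP     : 6 1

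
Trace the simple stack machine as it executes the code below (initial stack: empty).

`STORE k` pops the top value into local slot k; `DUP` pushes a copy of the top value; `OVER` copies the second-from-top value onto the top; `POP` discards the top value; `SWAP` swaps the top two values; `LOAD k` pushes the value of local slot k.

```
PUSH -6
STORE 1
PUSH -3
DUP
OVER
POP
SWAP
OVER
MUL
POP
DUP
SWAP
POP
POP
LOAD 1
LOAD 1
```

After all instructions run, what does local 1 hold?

-6

PUSH -6  [-6]
STORE 1  []
PUSH -3  [-3]
DUP      [-3, -3]
OVER     [-3, -3, -3]
POP      [-3, -3]
SWAP     [-3, -3]
OVER     [-3, -3, -3]
MUL      [-3, 9]
POP      [-3]
DUP      [-3, -3]
SWAP     [-3, -3]
POP      [-3]
POP      []
LOAD 1   [-6]
LOAD 1   [-6, -6]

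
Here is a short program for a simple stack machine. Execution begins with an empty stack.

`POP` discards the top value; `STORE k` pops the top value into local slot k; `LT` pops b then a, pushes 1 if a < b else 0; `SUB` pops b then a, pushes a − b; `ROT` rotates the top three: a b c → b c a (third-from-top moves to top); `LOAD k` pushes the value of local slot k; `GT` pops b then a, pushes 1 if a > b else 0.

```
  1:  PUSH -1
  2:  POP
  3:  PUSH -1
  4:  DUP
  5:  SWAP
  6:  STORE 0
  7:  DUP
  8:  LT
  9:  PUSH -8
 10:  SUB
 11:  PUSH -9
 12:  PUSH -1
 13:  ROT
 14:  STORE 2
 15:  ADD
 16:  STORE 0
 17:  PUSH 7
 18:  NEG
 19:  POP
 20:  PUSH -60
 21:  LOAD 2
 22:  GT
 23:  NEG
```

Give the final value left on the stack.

0

PUSH -1  -> [-1]
POP      -> []
PUSH -1  -> [-1]
DUP      -> [-1, -1]
SWAP     -> [-1, -1]
STORE 0  -> [-1]
DUP      -> [-1, -1]
LT       -> [0]
PUSH -8  -> [0, -8]
SUB      -> [8]
PUSH -9  -> [8, -9]
PUSH -1  -> [8, -9, -1]
ROT      -> [-9, -1, 8]
STORE 2  -> [-9, -1]
ADD      -> [-10]
STORE 0  -> []
PUSH 7   -> [7]
NEG      -> [-7]
POP      -> []
PUSH -60 -> [-60]
LOAD 2   -> [-60, 8]
GT       -> [0]
NEG      -> [0]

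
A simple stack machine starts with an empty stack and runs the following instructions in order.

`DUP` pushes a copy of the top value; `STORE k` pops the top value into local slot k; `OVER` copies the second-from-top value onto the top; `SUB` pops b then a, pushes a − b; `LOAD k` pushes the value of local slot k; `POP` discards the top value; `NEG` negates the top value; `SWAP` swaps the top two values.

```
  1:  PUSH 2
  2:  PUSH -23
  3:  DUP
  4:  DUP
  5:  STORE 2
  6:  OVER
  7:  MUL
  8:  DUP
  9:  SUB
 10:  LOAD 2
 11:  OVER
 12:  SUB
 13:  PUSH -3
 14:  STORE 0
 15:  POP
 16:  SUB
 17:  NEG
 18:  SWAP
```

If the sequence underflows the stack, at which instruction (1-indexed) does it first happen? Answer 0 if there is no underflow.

PUSH 2    [2]
PUSH -23  [2, -23]
DUP       [2, -23, -23]
DUP       [2, -23, -23, -23]
STORE 2   [2, -23, -23]
OVER      [2, -23, -23, -23]
MUL       [2, -23, 529]
DUP       [2, -23, 529, 529]
SUB       [2, -23, 0]
LOAD 2    [2, -23, 0, -23]
OVER      [2, -23, 0, -23, 0]
SUB       [2, -23, 0, -23]
PUSH -3   [2, -23, 0, -23, -3]
STORE 0   [2, -23, 0, -23]
POP       [2, -23, 0]
SUB       [2, -23]
NEG       [2, 23]
SWAP      [23, 2]

0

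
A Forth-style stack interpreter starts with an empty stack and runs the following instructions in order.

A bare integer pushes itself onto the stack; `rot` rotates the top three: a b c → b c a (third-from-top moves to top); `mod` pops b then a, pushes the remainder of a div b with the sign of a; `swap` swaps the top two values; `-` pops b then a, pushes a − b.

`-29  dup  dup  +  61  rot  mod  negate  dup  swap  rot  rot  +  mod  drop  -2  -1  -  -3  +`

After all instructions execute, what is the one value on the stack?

-4

-29    : -29
dup    : -29 -29
dup    : -29 -29 -29
+      : -29 -58
61     : -29 -58 61
rot    : -58 61 -29
mod    : -58 3
negate : -58 -3
dup    : -58 -3 -3
swap   : -58 -3 -3
rot    : -3 -3 -58
rot    : -3 -58 -3
+      : -3 -61
mod    : -3
drop   : (empty)
-2     : -2
-1     : -2 -1
-      : -1
-3     : -1 -3
+      : -4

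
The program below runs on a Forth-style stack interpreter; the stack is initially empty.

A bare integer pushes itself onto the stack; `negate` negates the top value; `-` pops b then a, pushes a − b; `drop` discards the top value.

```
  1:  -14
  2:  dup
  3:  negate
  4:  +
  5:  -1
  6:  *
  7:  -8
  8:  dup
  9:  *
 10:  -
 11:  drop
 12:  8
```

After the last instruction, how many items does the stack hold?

-14    → [-14]
dup    → [-14, -14]
negate → [-14, 14]
+      → [0]
-1     → [0, -1]
*      → [0]
-8     → [0, -8]
dup    → [0, -8, -8]
*      → [0, 64]
-      → [-64]
drop   → []
8      → [8]

1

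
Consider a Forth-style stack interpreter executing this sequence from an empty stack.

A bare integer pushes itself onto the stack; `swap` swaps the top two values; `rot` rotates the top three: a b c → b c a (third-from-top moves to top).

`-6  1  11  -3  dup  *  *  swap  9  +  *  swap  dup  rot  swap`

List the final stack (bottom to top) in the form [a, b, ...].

-6   → -6
1    → -6 1
11   → -6 1 11
-3   → -6 1 11 -3
dup  → -6 1 11 -3 -3
*    → -6 1 11 9
*    → -6 1 99
swap → -6 99 1
9    → -6 99 1 9
+    → -6 99 10
*    → -6 990
swap → 990 -6
dup  → 990 -6 -6
rot  → -6 -6 990
swap → -6 990 -6

[-6, 990, -6]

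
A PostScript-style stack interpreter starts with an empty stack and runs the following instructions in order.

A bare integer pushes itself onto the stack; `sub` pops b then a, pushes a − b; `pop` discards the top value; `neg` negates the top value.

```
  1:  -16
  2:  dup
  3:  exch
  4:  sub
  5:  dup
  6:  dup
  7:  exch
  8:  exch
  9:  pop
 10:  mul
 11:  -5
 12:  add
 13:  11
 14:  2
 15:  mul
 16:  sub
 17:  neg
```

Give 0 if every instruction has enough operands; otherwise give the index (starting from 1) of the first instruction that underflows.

0

-16  → [-16]
dup  → [-16, -16]
exch → [-16, -16]
sub  → [0]
dup  → [0, 0]
dup  → [0, 0, 0]
exch → [0, 0, 0]
exch → [0, 0, 0]
pop  → [0, 0]
mul  → [0]
-5   → [0, -5]
add  → [-5]
11   → [-5, 11]
2    → [-5, 11, 2]
mul  → [-5, 22]
sub  → [-27]
neg  → [27]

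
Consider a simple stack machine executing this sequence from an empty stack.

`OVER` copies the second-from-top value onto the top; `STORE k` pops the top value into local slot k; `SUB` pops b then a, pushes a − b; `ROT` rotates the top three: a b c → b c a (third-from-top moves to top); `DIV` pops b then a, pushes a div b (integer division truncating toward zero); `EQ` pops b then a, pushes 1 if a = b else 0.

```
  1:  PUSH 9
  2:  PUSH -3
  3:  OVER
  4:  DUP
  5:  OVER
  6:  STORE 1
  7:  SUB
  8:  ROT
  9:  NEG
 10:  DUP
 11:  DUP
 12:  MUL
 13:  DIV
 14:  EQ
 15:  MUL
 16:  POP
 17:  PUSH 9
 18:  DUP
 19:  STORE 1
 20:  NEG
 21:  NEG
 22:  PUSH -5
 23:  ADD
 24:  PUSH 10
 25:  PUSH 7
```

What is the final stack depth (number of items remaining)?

3

PUSH 9  : 9
PUSH -3 : 9 -3
OVER    : 9 -3 9
DUP     : 9 -3 9 9
OVER    : 9 -3 9 9 9
STORE 1 : 9 -3 9 9
SUB     : 9 -3 0
ROT     : -3 0 9
NEG     : -3 0 -9
DUP     : -3 0 -9 -9
DUP     : -3 0 -9 -9 -9
MUL     : -3 0 -9 81
DIV     : -3 0 0
EQ      : -3 1
MUL     : -3
POP     : (empty)
PUSH 9  : 9
DUP     : 9 9
STORE 1 : 9
NEG     : -9
NEG     : 9
PUSH -5 : 9 -5
ADD     : 4
PUSH 10 : 4 10
PUSH 7  : 4 10 7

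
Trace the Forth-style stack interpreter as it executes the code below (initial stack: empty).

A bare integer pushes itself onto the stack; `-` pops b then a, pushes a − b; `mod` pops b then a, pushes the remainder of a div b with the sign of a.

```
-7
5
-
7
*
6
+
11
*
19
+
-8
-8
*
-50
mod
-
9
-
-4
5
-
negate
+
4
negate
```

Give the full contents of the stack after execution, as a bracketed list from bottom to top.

-7      [-7]
5       [-7, 5]
-       [-12]
7       [-12, 7]
*       [-84]
6       [-84, 6]
+       [-78]
11      [-78, 11]
*       [-858]
19      [-858, 19]
+       [-839]
-8      [-839, -8]
-8      [-839, -8, -8]
*       [-839, 64]
-50     [-839, 64, -50]
mod     [-839, 14]
-       [-853]
9       [-853, 9]
-       [-862]
-4      [-862, -4]
5       [-862, -4, 5]
-       [-862, -9]
negate  [-862, 9]
+       [-853]
4       [-853, 4]
negate  [-853, -4]

[-853, -4]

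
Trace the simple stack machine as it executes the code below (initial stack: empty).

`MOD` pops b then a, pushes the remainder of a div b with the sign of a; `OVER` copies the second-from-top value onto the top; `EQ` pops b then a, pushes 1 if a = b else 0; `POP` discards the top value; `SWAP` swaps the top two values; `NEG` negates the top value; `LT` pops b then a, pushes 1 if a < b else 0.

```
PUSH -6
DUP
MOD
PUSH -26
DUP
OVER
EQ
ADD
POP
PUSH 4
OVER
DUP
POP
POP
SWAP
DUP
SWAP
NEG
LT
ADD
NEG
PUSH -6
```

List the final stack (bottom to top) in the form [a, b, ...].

[-4, -6]

PUSH -6   -6
DUP       -6 -6
MOD       0
PUSH -26  0 -26
DUP       0 -26 -26
OVER      0 -26 -26 -26
EQ        0 -26 1
ADD       0 -25
POP       0
PUSH 4    0 4
OVER      0 4 0
DUP       0 4 0 0
POP       0 4 0
POP       0 4
SWAP      4 0
DUP       4 0 0
SWAP      4 0 0
NEG       4 0 0
LT        4 0
ADD       4
NEG       -4
PUSH -6   -4 -6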